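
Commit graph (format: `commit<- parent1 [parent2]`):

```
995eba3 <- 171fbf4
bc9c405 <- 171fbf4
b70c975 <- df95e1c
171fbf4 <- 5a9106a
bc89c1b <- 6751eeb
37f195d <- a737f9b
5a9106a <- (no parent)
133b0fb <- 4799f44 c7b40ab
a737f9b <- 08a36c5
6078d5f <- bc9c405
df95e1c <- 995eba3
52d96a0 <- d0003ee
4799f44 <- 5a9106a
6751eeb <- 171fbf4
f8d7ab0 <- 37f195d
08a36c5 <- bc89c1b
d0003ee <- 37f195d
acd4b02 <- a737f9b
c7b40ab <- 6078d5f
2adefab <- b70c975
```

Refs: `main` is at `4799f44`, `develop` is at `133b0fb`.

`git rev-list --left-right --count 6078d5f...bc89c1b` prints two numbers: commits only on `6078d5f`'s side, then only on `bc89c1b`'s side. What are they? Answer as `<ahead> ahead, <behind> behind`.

2 ahead, 2 behind

Reachable from 6078d5f: {171fbf4, 5a9106a, 6078d5f, bc9c405}.
Reachable from bc89c1b: {171fbf4, 5a9106a, 6751eeb, bc89c1b}.
Only in 6078d5f's history (ahead): {6078d5f, bc9c405} — 2.
Only in bc89c1b's history (behind): {6751eeb, bc89c1b} — 2.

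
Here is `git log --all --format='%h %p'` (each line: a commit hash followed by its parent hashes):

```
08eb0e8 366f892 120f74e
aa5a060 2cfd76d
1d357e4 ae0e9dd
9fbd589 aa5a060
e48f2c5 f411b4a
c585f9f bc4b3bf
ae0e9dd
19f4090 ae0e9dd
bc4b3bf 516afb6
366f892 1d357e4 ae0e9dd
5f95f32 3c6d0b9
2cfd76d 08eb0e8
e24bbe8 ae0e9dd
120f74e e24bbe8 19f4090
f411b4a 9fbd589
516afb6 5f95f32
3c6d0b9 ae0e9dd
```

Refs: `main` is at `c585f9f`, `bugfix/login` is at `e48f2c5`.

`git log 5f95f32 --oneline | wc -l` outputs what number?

Walking parent pointers from 5f95f32: reachable set = {3c6d0b9, 5f95f32, ae0e9dd}.
That is 3 commits.

3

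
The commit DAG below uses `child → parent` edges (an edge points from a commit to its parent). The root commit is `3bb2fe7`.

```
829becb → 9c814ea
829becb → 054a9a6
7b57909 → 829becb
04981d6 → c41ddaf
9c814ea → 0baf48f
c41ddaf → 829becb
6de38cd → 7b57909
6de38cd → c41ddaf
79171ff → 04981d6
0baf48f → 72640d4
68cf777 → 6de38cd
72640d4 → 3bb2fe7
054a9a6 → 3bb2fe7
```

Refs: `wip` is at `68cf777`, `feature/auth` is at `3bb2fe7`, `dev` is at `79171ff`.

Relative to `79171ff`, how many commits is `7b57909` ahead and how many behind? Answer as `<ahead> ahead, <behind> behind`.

1 ahead, 3 behind

Reachable from 7b57909: {054a9a6, 0baf48f, 3bb2fe7, 72640d4, 7b57909, 829becb, 9c814ea}.
Reachable from 79171ff: {04981d6, 054a9a6, 0baf48f, 3bb2fe7, 72640d4, 79171ff, 829becb, 9c814ea, c41ddaf}.
Only in 7b57909's history (ahead): {7b57909} — 1.
Only in 79171ff's history (behind): {04981d6, 79171ff, c41ddaf} — 3.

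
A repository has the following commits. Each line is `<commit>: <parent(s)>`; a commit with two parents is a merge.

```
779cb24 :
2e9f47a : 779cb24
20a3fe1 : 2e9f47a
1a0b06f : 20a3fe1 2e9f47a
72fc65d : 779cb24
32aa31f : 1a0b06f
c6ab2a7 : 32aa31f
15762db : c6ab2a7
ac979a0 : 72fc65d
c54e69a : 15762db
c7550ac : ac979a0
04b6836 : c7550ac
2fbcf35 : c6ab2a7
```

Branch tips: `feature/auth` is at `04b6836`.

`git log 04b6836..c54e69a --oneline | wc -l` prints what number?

Reachable from c54e69a: {15762db, 1a0b06f, 20a3fe1, 2e9f47a, 32aa31f, 779cb24, c54e69a, c6ab2a7}.
Reachable from 04b6836: {04b6836, 72fc65d, 779cb24, ac979a0, c7550ac}.
In c54e69a's history but not 04b6836's: {15762db, 1a0b06f, 20a3fe1, 2e9f47a, 32aa31f, c54e69a, c6ab2a7} — 7 commits.

7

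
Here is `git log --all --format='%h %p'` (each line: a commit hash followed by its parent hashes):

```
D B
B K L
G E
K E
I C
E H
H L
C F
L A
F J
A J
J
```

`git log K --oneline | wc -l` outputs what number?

Walking parent pointers from K: reachable set = {A, E, H, J, K, L}.
That is 6 commits.

6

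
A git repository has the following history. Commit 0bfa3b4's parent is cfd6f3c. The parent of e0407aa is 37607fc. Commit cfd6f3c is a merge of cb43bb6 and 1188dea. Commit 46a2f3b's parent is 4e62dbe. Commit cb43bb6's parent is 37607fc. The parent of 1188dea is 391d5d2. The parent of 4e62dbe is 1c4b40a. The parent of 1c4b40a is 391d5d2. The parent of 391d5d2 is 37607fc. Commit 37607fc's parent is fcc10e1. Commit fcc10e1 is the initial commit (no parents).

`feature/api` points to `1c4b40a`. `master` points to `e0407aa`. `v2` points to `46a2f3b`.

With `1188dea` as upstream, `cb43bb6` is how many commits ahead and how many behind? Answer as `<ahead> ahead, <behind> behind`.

1 ahead, 2 behind

Reachable from cb43bb6: {37607fc, cb43bb6, fcc10e1}.
Reachable from 1188dea: {1188dea, 37607fc, 391d5d2, fcc10e1}.
Only in cb43bb6's history (ahead): {cb43bb6} — 1.
Only in 1188dea's history (behind): {1188dea, 391d5d2} — 2.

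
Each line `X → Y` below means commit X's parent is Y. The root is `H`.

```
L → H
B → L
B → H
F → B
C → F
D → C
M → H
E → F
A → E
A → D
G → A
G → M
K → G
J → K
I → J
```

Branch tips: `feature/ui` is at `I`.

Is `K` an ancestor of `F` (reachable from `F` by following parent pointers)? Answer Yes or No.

No

Ancestors of F: {B, F, H, L}.
K is not in that set, so it is not an ancestor of F.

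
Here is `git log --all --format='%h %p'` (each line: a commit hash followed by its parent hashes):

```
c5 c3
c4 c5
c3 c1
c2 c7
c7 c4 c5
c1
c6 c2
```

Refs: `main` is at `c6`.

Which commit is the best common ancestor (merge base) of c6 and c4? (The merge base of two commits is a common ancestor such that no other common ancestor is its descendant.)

c4

Ancestors of c6: {c1, c2, c3, c4, c5, c6, c7}.
Ancestors of c4: {c1, c3, c4, c5}.
Common ancestors: {c1, c3, c4, c5}.
Among these, c4 is not an ancestor of any other common ancestor — it is the merge base.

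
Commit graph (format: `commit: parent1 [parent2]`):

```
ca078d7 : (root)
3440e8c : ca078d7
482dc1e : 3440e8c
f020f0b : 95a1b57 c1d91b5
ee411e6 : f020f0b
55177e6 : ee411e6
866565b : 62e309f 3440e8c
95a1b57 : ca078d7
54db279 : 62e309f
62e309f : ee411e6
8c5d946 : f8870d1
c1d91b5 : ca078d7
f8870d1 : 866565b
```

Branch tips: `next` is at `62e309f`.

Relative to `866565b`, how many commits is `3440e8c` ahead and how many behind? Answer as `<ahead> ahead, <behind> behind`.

0 ahead, 6 behind

Reachable from 3440e8c: {3440e8c, ca078d7}.
Reachable from 866565b: {3440e8c, 62e309f, 866565b, 95a1b57, c1d91b5, ca078d7, ee411e6, f020f0b}.
Only in 3440e8c's history (ahead): {} — 0.
Only in 866565b's history (behind): {62e309f, 866565b, 95a1b57, c1d91b5, ee411e6, f020f0b} — 6.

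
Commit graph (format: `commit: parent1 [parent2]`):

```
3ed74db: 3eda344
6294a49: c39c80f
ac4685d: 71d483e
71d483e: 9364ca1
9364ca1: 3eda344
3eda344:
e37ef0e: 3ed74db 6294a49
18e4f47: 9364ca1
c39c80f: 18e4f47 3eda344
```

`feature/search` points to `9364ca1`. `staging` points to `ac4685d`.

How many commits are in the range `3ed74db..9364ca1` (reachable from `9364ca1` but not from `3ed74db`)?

Reachable from 9364ca1: {3eda344, 9364ca1}.
Reachable from 3ed74db: {3ed74db, 3eda344}.
In 9364ca1's history but not 3ed74db's: {9364ca1} — 1 commit.

1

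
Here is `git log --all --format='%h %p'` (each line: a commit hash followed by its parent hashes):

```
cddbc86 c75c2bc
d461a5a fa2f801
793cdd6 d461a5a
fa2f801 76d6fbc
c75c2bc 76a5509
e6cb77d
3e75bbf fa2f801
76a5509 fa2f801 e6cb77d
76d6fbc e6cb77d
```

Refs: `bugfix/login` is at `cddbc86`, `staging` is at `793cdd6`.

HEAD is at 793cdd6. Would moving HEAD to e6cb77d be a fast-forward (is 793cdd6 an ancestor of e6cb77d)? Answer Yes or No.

A fast-forward from 793cdd6 to e6cb77d is possible iff 793cdd6 is an ancestor of e6cb77d.
Ancestors of e6cb77d: {e6cb77d}.
793cdd6 is not among them, so fast-forward is not possible.

No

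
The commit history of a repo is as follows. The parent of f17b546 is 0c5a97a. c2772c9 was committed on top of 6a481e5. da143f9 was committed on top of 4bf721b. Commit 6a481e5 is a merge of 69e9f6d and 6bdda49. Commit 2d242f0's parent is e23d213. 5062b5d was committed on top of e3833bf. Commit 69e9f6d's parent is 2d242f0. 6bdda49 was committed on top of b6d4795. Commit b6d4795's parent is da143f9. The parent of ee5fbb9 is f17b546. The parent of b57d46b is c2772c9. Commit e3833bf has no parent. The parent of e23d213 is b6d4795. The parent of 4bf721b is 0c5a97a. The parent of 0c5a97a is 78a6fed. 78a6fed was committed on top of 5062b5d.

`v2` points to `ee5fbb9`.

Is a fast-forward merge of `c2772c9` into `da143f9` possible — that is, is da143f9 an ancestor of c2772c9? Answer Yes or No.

Yes

A fast-forward from da143f9 to c2772c9 is possible iff da143f9 is an ancestor of c2772c9.
Ancestors of c2772c9: {0c5a97a, 2d242f0, 4bf721b, 5062b5d, 69e9f6d, 6a481e5, 6bdda49, 78a6fed, b6d4795, c2772c9, da143f9, e23d213, e3833bf}.
da143f9 is among them, so fast-forward is possible.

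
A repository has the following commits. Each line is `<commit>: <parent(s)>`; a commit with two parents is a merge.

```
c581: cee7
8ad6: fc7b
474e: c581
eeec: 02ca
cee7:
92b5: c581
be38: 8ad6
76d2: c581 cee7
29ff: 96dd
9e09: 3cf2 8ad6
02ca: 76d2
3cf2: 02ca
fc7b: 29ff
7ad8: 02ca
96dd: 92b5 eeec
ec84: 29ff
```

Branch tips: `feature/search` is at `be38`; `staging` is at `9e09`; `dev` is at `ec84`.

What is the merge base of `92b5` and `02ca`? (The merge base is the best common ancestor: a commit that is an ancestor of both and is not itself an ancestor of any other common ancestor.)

c581

Ancestors of 92b5: {92b5, c581, cee7}.
Ancestors of 02ca: {02ca, 76d2, c581, cee7}.
Common ancestors: {c581, cee7}.
Among these, c581 is not an ancestor of any other common ancestor — it is the merge base.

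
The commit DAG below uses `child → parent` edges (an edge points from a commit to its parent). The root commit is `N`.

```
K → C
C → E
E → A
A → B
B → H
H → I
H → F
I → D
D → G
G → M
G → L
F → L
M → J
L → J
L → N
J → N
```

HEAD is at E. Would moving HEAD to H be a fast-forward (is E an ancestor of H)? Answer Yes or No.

A fast-forward from E to H is possible iff E is an ancestor of H.
Ancestors of H: {D, F, G, H, I, J, L, M, N}.
E is not among them, so fast-forward is not possible.

No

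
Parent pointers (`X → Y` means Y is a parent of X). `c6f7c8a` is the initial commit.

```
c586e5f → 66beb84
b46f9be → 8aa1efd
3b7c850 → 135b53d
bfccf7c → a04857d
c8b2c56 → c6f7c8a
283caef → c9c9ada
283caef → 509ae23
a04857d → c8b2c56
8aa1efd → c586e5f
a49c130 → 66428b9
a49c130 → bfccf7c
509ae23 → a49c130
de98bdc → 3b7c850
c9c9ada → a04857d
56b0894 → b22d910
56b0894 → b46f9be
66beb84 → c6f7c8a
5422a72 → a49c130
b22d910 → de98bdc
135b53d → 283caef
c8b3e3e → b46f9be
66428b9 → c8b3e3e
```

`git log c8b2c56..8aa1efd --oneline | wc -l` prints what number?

3

Reachable from 8aa1efd: {66beb84, 8aa1efd, c586e5f, c6f7c8a}.
Reachable from c8b2c56: {c6f7c8a, c8b2c56}.
In 8aa1efd's history but not c8b2c56's: {66beb84, 8aa1efd, c586e5f} — 3 commits.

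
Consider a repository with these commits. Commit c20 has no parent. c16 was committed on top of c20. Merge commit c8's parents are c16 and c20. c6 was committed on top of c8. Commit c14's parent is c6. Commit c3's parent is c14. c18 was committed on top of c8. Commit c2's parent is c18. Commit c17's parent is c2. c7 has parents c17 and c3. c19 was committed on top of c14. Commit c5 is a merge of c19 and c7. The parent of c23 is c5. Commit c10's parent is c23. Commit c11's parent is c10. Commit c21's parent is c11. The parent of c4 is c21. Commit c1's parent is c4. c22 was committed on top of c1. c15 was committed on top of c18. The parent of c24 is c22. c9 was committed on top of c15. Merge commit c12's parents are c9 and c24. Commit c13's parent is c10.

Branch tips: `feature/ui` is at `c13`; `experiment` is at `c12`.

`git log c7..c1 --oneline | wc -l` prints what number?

8

Reachable from c1: {c1, c10, c11, c14, c16, c17, c18, c19, c2, c20, c21, c23, c3, c4, c5, c6, c7, c8}.
Reachable from c7: {c14, c16, c17, c18, c2, c20, c3, c6, c7, c8}.
In c1's history but not c7's: {c1, c10, c11, c19, c21, c23, c4, c5} — 8 commits.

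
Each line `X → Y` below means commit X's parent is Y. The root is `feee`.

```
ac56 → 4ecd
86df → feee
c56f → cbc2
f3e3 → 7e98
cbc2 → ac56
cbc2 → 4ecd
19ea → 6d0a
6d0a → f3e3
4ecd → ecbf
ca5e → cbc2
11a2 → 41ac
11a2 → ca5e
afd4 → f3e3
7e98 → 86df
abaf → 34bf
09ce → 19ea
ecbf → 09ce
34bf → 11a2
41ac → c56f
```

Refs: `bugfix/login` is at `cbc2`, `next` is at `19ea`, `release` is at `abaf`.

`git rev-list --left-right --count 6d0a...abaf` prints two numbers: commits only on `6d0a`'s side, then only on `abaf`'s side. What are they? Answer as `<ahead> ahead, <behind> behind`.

0 ahead, 12 behind

Reachable from 6d0a: {6d0a, 7e98, 86df, f3e3, feee}.
Reachable from abaf: {09ce, 11a2, 19ea, 34bf, 41ac, 4ecd, 6d0a, 7e98, 86df, abaf, ac56, c56f, ca5e, cbc2, ecbf, f3e3, feee}.
Only in 6d0a's history (ahead): {} — 0.
Only in abaf's history (behind): {09ce, 11a2, 19ea, 34bf, 41ac, 4ecd, abaf, ac56, c56f, ca5e, cbc2, ecbf} — 12.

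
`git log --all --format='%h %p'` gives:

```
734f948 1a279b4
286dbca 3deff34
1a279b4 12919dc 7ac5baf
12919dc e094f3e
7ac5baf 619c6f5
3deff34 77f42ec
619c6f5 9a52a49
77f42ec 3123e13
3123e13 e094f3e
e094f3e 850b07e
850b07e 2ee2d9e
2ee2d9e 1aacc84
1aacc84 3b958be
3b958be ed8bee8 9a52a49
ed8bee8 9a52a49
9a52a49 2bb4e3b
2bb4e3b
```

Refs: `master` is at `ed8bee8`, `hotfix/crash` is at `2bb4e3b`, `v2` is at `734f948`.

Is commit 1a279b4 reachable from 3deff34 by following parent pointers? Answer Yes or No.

No

Ancestors of 3deff34: {1aacc84, 2bb4e3b, 2ee2d9e, 3123e13, 3b958be, 3deff34, 77f42ec, 850b07e, 9a52a49, e094f3e, ed8bee8}.
1a279b4 is not in that set, so it is not an ancestor of 3deff34.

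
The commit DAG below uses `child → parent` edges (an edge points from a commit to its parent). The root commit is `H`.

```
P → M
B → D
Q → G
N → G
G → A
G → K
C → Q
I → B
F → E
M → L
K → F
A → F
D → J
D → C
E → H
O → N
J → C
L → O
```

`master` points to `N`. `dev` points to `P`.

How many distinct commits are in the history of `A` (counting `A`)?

4

Walking parent pointers from A: reachable set = {A, E, F, H}.
That is 4 commits.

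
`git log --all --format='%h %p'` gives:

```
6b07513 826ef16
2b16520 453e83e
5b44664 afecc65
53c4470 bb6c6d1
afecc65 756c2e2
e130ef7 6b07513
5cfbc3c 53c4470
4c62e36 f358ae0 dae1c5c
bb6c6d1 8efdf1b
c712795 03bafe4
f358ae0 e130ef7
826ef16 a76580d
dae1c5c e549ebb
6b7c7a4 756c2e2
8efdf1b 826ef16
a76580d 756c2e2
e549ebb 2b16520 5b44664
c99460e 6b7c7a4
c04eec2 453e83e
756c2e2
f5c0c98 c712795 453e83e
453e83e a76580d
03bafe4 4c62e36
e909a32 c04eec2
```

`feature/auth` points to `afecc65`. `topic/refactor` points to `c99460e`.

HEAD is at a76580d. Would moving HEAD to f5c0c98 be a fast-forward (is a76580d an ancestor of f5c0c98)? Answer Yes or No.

A fast-forward from a76580d to f5c0c98 is possible iff a76580d is an ancestor of f5c0c98.
Ancestors of f5c0c98: {03bafe4, 2b16520, 453e83e, 4c62e36, 5b44664, 6b07513, 756c2e2, 826ef16, a76580d, afecc65, c712795, dae1c5c, e130ef7, e549ebb, f358ae0, f5c0c98}.
a76580d is among them, so fast-forward is possible.

Yes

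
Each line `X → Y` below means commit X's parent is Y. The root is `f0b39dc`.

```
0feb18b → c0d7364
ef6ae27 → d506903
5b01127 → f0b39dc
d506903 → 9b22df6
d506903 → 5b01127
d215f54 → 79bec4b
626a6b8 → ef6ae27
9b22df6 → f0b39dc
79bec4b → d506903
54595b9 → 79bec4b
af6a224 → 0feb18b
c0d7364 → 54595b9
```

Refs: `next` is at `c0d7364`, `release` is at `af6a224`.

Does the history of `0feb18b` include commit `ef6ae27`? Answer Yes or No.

Ancestors of 0feb18b: {0feb18b, 54595b9, 5b01127, 79bec4b, 9b22df6, c0d7364, d506903, f0b39dc}.
ef6ae27 is not in that set, so it is not an ancestor of 0feb18b.

No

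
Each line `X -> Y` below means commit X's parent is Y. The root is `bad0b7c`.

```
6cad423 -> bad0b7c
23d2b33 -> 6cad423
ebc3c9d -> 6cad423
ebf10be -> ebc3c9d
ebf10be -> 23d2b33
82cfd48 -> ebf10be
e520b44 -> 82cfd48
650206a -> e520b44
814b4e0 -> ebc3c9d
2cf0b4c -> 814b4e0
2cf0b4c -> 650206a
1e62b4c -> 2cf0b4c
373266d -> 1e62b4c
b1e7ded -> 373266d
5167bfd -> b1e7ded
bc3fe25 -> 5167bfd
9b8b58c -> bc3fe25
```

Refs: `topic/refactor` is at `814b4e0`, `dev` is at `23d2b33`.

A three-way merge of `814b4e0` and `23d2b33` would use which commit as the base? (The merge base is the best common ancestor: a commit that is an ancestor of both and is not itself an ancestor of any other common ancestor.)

6cad423

Ancestors of 814b4e0: {6cad423, 814b4e0, bad0b7c, ebc3c9d}.
Ancestors of 23d2b33: {23d2b33, 6cad423, bad0b7c}.
Common ancestors: {6cad423, bad0b7c}.
Among these, 6cad423 is not an ancestor of any other common ancestor — it is the merge base.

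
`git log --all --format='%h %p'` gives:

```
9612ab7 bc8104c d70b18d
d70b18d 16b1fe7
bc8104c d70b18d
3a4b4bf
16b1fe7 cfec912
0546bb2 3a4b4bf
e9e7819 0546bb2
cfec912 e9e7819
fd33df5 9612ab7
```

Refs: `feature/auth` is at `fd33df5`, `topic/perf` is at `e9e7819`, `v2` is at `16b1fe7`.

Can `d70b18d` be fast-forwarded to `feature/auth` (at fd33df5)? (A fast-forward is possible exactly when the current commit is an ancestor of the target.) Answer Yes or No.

Yes

A fast-forward from d70b18d to fd33df5 is possible iff d70b18d is an ancestor of fd33df5.
Ancestors of fd33df5: {0546bb2, 16b1fe7, 3a4b4bf, 9612ab7, bc8104c, cfec912, d70b18d, e9e7819, fd33df5}.
d70b18d is among them, so fast-forward is possible.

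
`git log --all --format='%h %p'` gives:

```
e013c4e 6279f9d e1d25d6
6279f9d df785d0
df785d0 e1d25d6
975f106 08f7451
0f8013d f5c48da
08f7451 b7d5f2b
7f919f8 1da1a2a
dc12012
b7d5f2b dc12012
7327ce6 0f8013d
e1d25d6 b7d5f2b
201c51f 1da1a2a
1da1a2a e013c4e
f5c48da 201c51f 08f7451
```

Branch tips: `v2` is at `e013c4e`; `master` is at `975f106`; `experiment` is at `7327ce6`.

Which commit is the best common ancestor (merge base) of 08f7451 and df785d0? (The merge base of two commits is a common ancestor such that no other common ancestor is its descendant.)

b7d5f2b

Ancestors of 08f7451: {08f7451, b7d5f2b, dc12012}.
Ancestors of df785d0: {b7d5f2b, dc12012, df785d0, e1d25d6}.
Common ancestors: {b7d5f2b, dc12012}.
Among these, b7d5f2b is not an ancestor of any other common ancestor — it is the merge base.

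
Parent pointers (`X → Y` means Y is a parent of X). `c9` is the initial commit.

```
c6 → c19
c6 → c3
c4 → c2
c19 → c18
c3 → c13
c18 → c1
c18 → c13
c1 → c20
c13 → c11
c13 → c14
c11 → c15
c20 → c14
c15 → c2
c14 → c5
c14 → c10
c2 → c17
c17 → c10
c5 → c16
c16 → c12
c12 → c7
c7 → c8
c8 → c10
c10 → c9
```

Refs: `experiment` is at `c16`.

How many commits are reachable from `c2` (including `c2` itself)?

Walking parent pointers from c2: reachable set = {c10, c17, c2, c9}.
That is 4 commits.

4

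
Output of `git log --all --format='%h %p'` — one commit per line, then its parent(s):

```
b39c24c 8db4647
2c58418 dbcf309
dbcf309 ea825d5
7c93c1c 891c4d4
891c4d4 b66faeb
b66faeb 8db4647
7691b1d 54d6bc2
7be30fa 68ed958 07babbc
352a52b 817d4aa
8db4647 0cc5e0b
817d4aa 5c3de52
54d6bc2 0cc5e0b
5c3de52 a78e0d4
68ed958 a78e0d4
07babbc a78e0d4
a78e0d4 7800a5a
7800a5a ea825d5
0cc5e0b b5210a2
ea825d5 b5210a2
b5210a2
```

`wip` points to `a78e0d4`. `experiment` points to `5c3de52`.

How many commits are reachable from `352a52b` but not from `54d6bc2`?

Reachable from 352a52b: {352a52b, 5c3de52, 7800a5a, 817d4aa, a78e0d4, b5210a2, ea825d5}.
Reachable from 54d6bc2: {0cc5e0b, 54d6bc2, b5210a2}.
In 352a52b's history but not 54d6bc2's: {352a52b, 5c3de52, 7800a5a, 817d4aa, a78e0d4, ea825d5} — 6 commits.

6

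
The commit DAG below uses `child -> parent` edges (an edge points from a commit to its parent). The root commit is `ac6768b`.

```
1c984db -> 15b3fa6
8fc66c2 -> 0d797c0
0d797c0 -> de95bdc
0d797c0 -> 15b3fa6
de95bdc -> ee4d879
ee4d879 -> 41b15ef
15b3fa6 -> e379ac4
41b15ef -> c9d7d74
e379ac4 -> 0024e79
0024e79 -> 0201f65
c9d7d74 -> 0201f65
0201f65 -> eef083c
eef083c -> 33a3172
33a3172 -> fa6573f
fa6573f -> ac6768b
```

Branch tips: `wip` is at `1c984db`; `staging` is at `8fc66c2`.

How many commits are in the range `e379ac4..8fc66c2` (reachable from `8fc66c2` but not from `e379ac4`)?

7

Reachable from 8fc66c2: {0024e79, 0201f65, 0d797c0, 15b3fa6, 33a3172, 41b15ef, 8fc66c2, ac6768b, c9d7d74, de95bdc, e379ac4, ee4d879, eef083c, fa6573f}.
Reachable from e379ac4: {0024e79, 0201f65, 33a3172, ac6768b, e379ac4, eef083c, fa6573f}.
In 8fc66c2's history but not e379ac4's: {0d797c0, 15b3fa6, 41b15ef, 8fc66c2, c9d7d74, de95bdc, ee4d879} — 7 commits.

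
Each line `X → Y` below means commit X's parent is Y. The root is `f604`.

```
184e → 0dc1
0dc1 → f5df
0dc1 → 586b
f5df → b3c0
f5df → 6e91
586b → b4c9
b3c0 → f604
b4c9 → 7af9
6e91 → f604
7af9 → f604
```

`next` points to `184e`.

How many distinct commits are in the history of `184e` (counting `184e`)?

9

Walking parent pointers from 184e: reachable set = {0dc1, 184e, 586b, 6e91, 7af9, b3c0, b4c9, f5df, f604}.
That is 9 commits.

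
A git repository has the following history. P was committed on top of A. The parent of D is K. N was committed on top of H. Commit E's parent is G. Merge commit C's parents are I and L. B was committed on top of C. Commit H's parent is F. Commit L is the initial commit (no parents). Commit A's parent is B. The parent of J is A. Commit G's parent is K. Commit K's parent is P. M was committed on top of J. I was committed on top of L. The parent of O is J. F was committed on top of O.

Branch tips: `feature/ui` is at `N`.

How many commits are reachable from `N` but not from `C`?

Reachable from N: {A, B, C, F, H, I, J, L, N, O}.
Reachable from C: {C, I, L}.
In N's history but not C's: {A, B, F, H, J, N, O} — 7 commits.

7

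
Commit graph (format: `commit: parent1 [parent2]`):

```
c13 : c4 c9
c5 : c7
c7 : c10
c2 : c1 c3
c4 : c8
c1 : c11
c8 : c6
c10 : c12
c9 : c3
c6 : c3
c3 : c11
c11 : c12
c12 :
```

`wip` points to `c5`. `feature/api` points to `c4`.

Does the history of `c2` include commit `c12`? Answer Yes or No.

Yes

Ancestors of c2 (commits reachable by following parents): {c1, c11, c12, c2, c3}.
c12 is in that set, so it is an ancestor of c2.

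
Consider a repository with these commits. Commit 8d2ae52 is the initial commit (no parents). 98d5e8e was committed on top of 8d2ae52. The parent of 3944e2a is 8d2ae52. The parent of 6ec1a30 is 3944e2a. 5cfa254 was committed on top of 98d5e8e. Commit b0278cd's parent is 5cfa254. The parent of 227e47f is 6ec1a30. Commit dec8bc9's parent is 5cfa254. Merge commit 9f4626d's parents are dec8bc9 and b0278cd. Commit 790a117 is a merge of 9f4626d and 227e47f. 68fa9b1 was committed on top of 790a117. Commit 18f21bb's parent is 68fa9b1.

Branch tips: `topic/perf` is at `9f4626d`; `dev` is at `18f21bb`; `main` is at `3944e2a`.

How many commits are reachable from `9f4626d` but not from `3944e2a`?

Reachable from 9f4626d: {5cfa254, 8d2ae52, 98d5e8e, 9f4626d, b0278cd, dec8bc9}.
Reachable from 3944e2a: {3944e2a, 8d2ae52}.
In 9f4626d's history but not 3944e2a's: {5cfa254, 98d5e8e, 9f4626d, b0278cd, dec8bc9} — 5 commits.

5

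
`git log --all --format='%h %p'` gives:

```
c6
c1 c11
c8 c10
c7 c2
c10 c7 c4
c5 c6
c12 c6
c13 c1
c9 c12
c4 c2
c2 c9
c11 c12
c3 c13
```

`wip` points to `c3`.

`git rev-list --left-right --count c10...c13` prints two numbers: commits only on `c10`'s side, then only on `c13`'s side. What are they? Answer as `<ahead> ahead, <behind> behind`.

5 ahead, 3 behind

Reachable from c10: {c10, c12, c2, c4, c6, c7, c9}.
Reachable from c13: {c1, c11, c12, c13, c6}.
Only in c10's history (ahead): {c10, c2, c4, c7, c9} — 5.
Only in c13's history (behind): {c1, c11, c13} — 3.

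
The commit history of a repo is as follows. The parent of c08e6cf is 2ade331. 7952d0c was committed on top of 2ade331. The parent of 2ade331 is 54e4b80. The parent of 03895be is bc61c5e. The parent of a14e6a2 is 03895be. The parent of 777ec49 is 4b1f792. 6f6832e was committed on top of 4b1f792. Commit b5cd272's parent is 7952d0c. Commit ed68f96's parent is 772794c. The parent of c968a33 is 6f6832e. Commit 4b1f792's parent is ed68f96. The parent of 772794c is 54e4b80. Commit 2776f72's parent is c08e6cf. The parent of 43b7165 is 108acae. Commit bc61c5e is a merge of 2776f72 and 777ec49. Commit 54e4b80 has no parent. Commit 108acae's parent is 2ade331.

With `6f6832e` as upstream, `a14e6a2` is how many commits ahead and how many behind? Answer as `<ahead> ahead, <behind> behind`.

Reachable from a14e6a2: {03895be, 2776f72, 2ade331, 4b1f792, 54e4b80, 772794c, 777ec49, a14e6a2, bc61c5e, c08e6cf, ed68f96}.
Reachable from 6f6832e: {4b1f792, 54e4b80, 6f6832e, 772794c, ed68f96}.
Only in a14e6a2's history (ahead): {03895be, 2776f72, 2ade331, 777ec49, a14e6a2, bc61c5e, c08e6cf} — 7.
Only in 6f6832e's history (behind): {6f6832e} — 1.

7 ahead, 1 behind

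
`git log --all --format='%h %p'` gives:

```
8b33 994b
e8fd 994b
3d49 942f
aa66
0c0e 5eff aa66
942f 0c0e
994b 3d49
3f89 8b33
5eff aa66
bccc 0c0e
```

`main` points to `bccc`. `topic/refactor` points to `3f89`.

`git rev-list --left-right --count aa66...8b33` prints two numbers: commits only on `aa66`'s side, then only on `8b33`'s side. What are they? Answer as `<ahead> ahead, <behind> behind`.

Reachable from aa66: {aa66}.
Reachable from 8b33: {0c0e, 3d49, 5eff, 8b33, 942f, 994b, aa66}.
Only in aa66's history (ahead): {} — 0.
Only in 8b33's history (behind): {0c0e, 3d49, 5eff, 8b33, 942f, 994b} — 6.

0 ahead, 6 behind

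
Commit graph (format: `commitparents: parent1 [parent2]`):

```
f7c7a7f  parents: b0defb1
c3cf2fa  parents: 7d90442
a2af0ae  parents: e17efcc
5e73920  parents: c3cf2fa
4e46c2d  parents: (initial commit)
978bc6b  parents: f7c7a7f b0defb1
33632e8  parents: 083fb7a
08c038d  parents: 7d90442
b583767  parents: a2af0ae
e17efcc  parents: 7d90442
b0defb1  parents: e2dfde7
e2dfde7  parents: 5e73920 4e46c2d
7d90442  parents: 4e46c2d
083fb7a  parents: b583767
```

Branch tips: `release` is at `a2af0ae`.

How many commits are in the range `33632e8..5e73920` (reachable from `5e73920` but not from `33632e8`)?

Reachable from 5e73920: {4e46c2d, 5e73920, 7d90442, c3cf2fa}.
Reachable from 33632e8: {083fb7a, 33632e8, 4e46c2d, 7d90442, a2af0ae, b583767, e17efcc}.
In 5e73920's history but not 33632e8's: {5e73920, c3cf2fa} — 2 commits.

2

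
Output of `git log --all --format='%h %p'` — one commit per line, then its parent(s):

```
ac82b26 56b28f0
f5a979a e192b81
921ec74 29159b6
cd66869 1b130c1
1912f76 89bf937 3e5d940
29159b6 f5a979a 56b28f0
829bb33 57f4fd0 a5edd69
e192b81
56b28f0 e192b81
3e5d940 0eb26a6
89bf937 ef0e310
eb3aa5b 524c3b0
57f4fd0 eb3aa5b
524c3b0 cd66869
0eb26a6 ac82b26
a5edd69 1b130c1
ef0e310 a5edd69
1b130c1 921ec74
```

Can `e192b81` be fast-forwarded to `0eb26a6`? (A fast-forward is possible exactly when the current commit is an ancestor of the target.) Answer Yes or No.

Yes

A fast-forward from e192b81 to 0eb26a6 is possible iff e192b81 is an ancestor of 0eb26a6.
Ancestors of 0eb26a6: {0eb26a6, 56b28f0, ac82b26, e192b81}.
e192b81 is among them, so fast-forward is possible.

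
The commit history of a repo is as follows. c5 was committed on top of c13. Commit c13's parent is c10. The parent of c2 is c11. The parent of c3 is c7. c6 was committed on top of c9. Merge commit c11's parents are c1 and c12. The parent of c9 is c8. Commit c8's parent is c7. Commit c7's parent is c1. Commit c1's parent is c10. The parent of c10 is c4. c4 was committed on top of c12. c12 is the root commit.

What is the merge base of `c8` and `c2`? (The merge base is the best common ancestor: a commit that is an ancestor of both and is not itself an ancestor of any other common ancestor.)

Ancestors of c8: {c1, c10, c12, c4, c7, c8}.
Ancestors of c2: {c1, c10, c11, c12, c2, c4}.
Common ancestors: {c1, c10, c12, c4}.
Among these, c1 is not an ancestor of any other common ancestor — it is the merge base.

c1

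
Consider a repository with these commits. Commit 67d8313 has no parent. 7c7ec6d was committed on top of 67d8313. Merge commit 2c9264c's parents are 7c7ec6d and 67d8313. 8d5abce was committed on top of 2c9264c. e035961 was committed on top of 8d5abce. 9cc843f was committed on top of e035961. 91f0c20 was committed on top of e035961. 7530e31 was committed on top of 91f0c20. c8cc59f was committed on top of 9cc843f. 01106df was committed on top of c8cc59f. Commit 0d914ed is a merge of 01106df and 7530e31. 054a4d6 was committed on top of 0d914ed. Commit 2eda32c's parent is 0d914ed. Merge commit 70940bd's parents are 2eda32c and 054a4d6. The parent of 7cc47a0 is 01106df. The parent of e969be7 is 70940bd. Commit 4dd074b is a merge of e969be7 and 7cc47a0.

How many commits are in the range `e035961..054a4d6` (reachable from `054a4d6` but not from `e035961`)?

Reachable from 054a4d6: {01106df, 054a4d6, 0d914ed, 2c9264c, 67d8313, 7530e31, 7c7ec6d, 8d5abce, 91f0c20, 9cc843f, c8cc59f, e035961}.
Reachable from e035961: {2c9264c, 67d8313, 7c7ec6d, 8d5abce, e035961}.
In 054a4d6's history but not e035961's: {01106df, 054a4d6, 0d914ed, 7530e31, 91f0c20, 9cc843f, c8cc59f} — 7 commits.

7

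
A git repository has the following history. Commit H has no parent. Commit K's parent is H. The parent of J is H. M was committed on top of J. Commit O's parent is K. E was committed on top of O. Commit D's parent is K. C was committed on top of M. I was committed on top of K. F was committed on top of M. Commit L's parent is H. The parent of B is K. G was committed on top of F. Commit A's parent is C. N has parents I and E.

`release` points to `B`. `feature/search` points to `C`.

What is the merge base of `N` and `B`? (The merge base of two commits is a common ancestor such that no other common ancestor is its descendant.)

Ancestors of N: {E, H, I, K, N, O}.
Ancestors of B: {B, H, K}.
Common ancestors: {H, K}.
Among these, K is not an ancestor of any other common ancestor — it is the merge base.

K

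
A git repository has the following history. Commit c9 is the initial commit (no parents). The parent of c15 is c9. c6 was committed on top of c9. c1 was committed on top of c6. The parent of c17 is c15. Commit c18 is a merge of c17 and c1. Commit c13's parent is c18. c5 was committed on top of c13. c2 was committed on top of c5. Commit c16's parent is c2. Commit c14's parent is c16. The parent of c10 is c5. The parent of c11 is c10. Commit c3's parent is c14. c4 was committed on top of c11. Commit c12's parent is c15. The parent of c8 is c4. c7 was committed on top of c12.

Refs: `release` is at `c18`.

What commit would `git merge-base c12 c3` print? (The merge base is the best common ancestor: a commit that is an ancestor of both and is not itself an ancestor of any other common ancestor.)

c15

Ancestors of c12: {c12, c15, c9}.
Ancestors of c3: {c1, c13, c14, c15, c16, c17, c18, c2, c3, c5, c6, c9}.
Common ancestors: {c15, c9}.
Among these, c15 is not an ancestor of any other common ancestor — it is the merge base.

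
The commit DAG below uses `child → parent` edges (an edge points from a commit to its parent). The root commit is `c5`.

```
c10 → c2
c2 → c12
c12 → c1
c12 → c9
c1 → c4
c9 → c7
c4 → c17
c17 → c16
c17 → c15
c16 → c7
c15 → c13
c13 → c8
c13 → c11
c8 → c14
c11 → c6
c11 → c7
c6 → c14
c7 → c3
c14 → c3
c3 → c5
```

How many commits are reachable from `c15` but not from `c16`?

6

Reachable from c15: {c11, c13, c14, c15, c3, c5, c6, c7, c8}.
Reachable from c16: {c16, c3, c5, c7}.
In c15's history but not c16's: {c11, c13, c14, c15, c6, c8} — 6 commits.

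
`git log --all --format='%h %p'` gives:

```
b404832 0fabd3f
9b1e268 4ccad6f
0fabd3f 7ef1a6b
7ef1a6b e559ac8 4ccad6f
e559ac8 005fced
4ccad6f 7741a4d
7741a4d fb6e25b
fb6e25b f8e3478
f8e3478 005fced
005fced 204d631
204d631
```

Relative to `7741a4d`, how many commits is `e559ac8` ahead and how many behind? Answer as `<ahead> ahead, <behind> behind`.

Reachable from e559ac8: {005fced, 204d631, e559ac8}.
Reachable from 7741a4d: {005fced, 204d631, 7741a4d, f8e3478, fb6e25b}.
Only in e559ac8's history (ahead): {e559ac8} — 1.
Only in 7741a4d's history (behind): {7741a4d, f8e3478, fb6e25b} — 3.

1 ahead, 3 behind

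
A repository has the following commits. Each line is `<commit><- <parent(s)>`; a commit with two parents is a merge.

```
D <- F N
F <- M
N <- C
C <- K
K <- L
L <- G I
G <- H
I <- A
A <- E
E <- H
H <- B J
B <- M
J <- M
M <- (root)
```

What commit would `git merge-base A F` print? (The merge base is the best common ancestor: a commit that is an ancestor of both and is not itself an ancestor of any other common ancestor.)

M

Ancestors of A: {A, B, E, H, J, M}.
Ancestors of F: {F, M}.
Common ancestors: {M}.
The only common ancestor is M, so it is the merge base.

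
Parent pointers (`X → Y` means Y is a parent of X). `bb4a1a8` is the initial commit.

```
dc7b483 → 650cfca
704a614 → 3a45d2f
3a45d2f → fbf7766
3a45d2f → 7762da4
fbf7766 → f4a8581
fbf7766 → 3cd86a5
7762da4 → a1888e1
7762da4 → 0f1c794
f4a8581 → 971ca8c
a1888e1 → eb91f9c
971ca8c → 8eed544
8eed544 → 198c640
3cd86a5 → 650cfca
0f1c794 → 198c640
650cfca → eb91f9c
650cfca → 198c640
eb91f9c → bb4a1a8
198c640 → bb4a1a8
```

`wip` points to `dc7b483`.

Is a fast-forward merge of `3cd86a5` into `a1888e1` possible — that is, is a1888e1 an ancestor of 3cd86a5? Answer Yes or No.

No

A fast-forward from a1888e1 to 3cd86a5 is possible iff a1888e1 is an ancestor of 3cd86a5.
Ancestors of 3cd86a5: {198c640, 3cd86a5, 650cfca, bb4a1a8, eb91f9c}.
a1888e1 is not among them, so fast-forward is not possible.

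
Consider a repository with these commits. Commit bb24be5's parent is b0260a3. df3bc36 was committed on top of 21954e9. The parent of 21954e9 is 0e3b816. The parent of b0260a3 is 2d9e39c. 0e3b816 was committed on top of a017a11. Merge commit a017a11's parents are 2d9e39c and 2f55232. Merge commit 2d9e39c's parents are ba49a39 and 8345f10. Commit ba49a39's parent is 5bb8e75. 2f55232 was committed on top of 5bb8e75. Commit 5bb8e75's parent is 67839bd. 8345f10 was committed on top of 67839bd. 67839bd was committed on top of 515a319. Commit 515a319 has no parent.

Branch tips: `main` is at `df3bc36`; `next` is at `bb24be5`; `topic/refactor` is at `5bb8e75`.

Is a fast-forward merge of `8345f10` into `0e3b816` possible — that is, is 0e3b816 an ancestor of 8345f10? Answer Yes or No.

A fast-forward from 0e3b816 to 8345f10 is possible iff 0e3b816 is an ancestor of 8345f10.
Ancestors of 8345f10: {515a319, 67839bd, 8345f10}.
0e3b816 is not among them, so fast-forward is not possible.

No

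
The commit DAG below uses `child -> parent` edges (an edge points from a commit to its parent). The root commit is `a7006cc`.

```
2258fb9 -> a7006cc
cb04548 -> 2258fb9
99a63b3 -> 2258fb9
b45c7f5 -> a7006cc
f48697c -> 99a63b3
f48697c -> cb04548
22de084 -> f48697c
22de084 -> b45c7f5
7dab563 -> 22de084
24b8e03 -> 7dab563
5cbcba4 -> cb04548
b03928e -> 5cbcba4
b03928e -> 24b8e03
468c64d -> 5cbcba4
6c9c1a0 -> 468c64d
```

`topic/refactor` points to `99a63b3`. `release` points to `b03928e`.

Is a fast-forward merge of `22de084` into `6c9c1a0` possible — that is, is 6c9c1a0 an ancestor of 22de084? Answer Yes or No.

A fast-forward from 6c9c1a0 to 22de084 is possible iff 6c9c1a0 is an ancestor of 22de084.
Ancestors of 22de084: {2258fb9, 22de084, 99a63b3, a7006cc, b45c7f5, cb04548, f48697c}.
6c9c1a0 is not among them, so fast-forward is not possible.

No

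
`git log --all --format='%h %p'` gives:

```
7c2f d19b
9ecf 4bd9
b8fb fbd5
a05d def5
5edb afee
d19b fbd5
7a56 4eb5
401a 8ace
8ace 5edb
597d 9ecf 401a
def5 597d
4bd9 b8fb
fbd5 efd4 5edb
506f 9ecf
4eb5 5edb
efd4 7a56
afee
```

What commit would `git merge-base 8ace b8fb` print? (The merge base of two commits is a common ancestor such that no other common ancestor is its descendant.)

Ancestors of 8ace: {5edb, 8ace, afee}.
Ancestors of b8fb: {4eb5, 5edb, 7a56, afee, b8fb, efd4, fbd5}.
Common ancestors: {5edb, afee}.
Among these, 5edb is not an ancestor of any other common ancestor — it is the merge base.

5edb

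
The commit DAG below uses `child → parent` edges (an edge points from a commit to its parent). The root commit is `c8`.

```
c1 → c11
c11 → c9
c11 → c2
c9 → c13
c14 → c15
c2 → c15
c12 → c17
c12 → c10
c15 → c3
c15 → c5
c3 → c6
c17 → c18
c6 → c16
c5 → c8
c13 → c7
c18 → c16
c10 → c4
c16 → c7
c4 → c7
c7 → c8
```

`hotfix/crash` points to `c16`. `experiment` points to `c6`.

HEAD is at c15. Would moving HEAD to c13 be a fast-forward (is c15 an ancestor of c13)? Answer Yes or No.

No

A fast-forward from c15 to c13 is possible iff c15 is an ancestor of c13.
Ancestors of c13: {c13, c7, c8}.
c15 is not among them, so fast-forward is not possible.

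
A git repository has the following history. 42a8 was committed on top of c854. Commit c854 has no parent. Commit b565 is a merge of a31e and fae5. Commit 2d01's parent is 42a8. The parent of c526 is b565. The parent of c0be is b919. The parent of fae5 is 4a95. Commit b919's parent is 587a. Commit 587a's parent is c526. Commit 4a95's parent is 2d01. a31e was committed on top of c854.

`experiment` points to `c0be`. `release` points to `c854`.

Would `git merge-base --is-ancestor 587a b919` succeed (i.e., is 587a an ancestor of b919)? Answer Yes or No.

Ancestors of b919 (commits reachable by following parents): {2d01, 42a8, 4a95, 587a, a31e, b565, b919, c526, c854, fae5}.
587a is in that set, so it is an ancestor of b919.

Yes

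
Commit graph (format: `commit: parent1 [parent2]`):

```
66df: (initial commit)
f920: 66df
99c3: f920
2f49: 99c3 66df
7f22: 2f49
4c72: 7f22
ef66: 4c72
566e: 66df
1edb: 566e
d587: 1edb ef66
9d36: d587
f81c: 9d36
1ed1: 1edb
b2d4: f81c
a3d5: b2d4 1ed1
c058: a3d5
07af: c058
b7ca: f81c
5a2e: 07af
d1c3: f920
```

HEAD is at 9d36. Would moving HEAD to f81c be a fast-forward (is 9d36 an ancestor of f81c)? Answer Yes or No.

Yes

A fast-forward from 9d36 to f81c is possible iff 9d36 is an ancestor of f81c.
Ancestors of f81c: {1edb, 2f49, 4c72, 566e, 66df, 7f22, 99c3, 9d36, d587, ef66, f81c, f920}.
9d36 is among them, so fast-forward is possible.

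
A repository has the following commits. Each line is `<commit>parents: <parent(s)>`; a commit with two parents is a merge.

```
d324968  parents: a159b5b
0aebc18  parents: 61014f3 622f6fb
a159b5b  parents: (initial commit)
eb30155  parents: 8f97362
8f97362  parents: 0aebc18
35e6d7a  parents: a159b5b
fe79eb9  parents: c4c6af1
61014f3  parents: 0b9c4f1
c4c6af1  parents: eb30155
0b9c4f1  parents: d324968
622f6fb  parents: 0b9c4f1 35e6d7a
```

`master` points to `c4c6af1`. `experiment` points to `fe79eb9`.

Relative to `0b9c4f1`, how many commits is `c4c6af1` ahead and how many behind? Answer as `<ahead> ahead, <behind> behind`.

7 ahead, 0 behind

Reachable from c4c6af1: {0aebc18, 0b9c4f1, 35e6d7a, 61014f3, 622f6fb, 8f97362, a159b5b, c4c6af1, d324968, eb30155}.
Reachable from 0b9c4f1: {0b9c4f1, a159b5b, d324968}.
Only in c4c6af1's history (ahead): {0aebc18, 35e6d7a, 61014f3, 622f6fb, 8f97362, c4c6af1, eb30155} — 7.
Only in 0b9c4f1's history (behind): {} — 0.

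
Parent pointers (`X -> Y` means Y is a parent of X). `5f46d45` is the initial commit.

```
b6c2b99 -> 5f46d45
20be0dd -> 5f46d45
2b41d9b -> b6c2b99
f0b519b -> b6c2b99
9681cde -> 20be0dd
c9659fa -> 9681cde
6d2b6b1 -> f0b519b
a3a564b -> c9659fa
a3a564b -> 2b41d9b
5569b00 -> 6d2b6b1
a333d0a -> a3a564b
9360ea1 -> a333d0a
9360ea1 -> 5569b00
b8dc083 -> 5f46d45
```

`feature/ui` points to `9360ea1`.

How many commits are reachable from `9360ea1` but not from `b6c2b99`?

Reachable from 9360ea1: {20be0dd, 2b41d9b, 5569b00, 5f46d45, 6d2b6b1, 9360ea1, 9681cde, a333d0a, a3a564b, b6c2b99, c9659fa, f0b519b}.
Reachable from b6c2b99: {5f46d45, b6c2b99}.
In 9360ea1's history but not b6c2b99's: {20be0dd, 2b41d9b, 5569b00, 6d2b6b1, 9360ea1, 9681cde, a333d0a, a3a564b, c9659fa, f0b519b} — 10 commits.

10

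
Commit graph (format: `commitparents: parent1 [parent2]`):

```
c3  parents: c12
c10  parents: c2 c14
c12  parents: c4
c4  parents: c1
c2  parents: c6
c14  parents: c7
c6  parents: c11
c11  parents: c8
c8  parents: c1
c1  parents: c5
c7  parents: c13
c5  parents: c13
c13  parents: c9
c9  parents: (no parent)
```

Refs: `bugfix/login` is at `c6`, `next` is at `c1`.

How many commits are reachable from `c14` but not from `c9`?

3

Reachable from c14: {c13, c14, c7, c9}.
Reachable from c9: {c9}.
In c14's history but not c9's: {c13, c14, c7} — 3 commits.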